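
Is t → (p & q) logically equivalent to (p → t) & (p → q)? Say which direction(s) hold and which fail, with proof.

Neither implication holds.

Forward direction. This fails. Under p = T, q = F, t = F, the left side is true but the right side is false.

Converse. This fails. Under p = F, q = F, t = T, the left side is false but the right side is true.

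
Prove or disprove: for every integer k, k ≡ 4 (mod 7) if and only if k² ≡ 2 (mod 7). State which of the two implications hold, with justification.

(⇒) Suppose k ≡ 4 (mod 7). Write k = 7j + 4. Then (7j + 4)² = 49j² + 56j + 16 = 7(7j² + 8j + 2) + 2, so k² ≡ 2 (mod 7).

(⇐) This fails: take k = 3. Then 3² = 9 ≡ 2 (mod 7), yet 3 ≡ 3 (mod 7), not 4.

Only the forward direction holds.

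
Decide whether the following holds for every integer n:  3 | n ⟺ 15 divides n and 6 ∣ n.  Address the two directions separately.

Only the converse holds.

(⇒) This fails: take n = 3. Certainly 3 ∣ 3, but 15 ∤ 3.

(⇐) Suppose 15 ∣ n and 6 ∣ n. Any common multiple of 15 and 6 is a multiple of their lcm; here lcm(15, 6) = 15·6/gcd(15, 6) = 90/3 = 30, so 30 ∣ n. Since 3 ∣ 30, it follows that 3 ∣ n.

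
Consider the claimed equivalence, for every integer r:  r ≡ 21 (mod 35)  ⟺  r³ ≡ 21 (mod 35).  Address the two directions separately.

Both directions hold; the statement is true.

(←) Suppose r³ ≡ 21 (mod 35). The only residue r in {0, …, 34} with r³ ≡ 21 (mod 35) is r = 21, so r ≡ 21 (mod 35).

(→) Suppose r ≡ 21 (mod 35). Write r = 35j + 21. Then (35j + 21)³ = 42875j³ + 77175j² + 46305j + 9261 = 35(1225j³ + 2205j² + 1323j + 264) + 21, so r³ ≡ 21 (mod 35).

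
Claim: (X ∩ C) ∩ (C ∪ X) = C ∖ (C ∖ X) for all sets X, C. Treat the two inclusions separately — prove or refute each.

(⟹) Let x ∈ (X ∩ C) ∩ (C ∪ X). Then x ∈ X ∩ C, from which x ∈ C ∖ (C ∖ X).

(⟸) Let x ∈ C ∖ (C ∖ X). Then x ∈ X ∩ C, from which x ∈ (X ∩ C) ∩ (C ∪ X).

The two sets are equal.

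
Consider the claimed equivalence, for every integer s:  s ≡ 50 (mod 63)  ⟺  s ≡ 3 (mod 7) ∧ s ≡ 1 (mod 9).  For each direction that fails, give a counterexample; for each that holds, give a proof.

Forward direction. This fails: s = 50 gives 50 ≡ 50 (mod 63) but 50 ≡ 1 (mod 7), so the conjunction on the right does not hold.

Converse. This fails: s = 10 satisfies both congruences on the right (10 ≡ 3 mod 7 and 10 ≡ 1 mod 9) yet 10 ≡ 10 (mod 63), not 50.

Neither implication holds.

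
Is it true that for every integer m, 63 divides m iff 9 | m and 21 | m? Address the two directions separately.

(⇒) If 63 ∣ m, write m = 63q. Since 63 = 7·9, m = 9·(7q), so 9 ∣ m; and since 63 = 3·21, m = 21·(3q), so 21 ∣ m.

(⇐) Suppose 9 ∣ m and 21 ∣ m. Any common multiple of 9 and 21 is a multiple of their lcm; here lcm(9, 21) = 9·21/gcd(9, 21) = 189/3 = 63, so 63 ∣ m.

The biconditional holds.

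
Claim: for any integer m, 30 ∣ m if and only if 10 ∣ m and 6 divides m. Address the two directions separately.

Forward direction. If 30 ∣ m, write m = 30q. Since 30 = 3·10, m = 10·(3q), so 10 ∣ m; and since 30 = 5·6, m = 6·(5q), so 6 ∣ m.

Converse. Suppose 10 ∣ m and 6 ∣ m. Any common multiple of 10 and 6 is a multiple of their lcm; here lcm(10, 6) = 10·6/gcd(10, 6) = 60/2 = 30, so 30 ∣ m.

The biconditional holds.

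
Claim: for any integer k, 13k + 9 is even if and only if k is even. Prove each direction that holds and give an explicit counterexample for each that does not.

Neither direction holds.

[⇒] This fails: k = 5 gives 13k + 9 = 74, which is even, but 5 is odd, not even.

[⇐] This also fails: k = 4 is even, but 13k + 9 = 61 is odd, not even.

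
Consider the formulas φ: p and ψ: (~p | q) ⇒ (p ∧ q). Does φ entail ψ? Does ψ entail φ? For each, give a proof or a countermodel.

(→) Assume the antecedent. If p is true, (~p | q) ⇒ (p ∧ q) reduces to true regardless of the other variables. If p is false, the antecedent cannot hold. Either way (~p | q) ⇒ (p ∧ q) holds.

(←) Assume the antecedent. If p is true, p reduces to true regardless of the other variables. If p is false, the antecedent cannot hold. Either way p holds.

Equivalent; both directions hold.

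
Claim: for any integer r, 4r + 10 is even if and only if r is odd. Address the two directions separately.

[⇒] This fails: take r = 4. Then 4r + 10 = 26, which is even, yet r = 4 is even, not odd.

[⇐] Suppose r is odd. Since 4 is even, 4r is even for every r, so 4r + 10 has the same parity as 10, which is even. Hence 4r + 10 is even.

The forward direction fails; the converse holds.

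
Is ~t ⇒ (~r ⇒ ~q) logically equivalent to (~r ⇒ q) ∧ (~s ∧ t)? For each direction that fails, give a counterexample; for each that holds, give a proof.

Only the converse holds.

(⟹) This fails. Under s = F, r = F, t = F, q = F, the left side is true but the right side is false.

(⟸) Assume the antecedent. If r is true, ~t ⇒ (~r ⇒ ~q) reduces to true regardless of the other variables. If r is false, the antecedent forces (s = F, r = F, t = T, q = T), and ~t ⇒ (~r ⇒ ~q) holds there. Either way ~t ⇒ (~r ⇒ ~q) holds.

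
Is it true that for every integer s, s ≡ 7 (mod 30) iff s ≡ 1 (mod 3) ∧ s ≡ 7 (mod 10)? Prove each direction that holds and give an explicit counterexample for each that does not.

[⇒] Suppose s ≡ 7 (mod 30); write s = 30j + 7. Since 3 ∣ 30, reducing mod 3 gives s ≡ 7 ≡ 1 (mod 3); since 10 ∣ 30, reducing mod 10 gives s ≡ 7 (mod 10).

[⇐] Conversely, if s ≡ 1 (mod 3) and s ≡ 7 (mod 10), then by the Chinese remainder theorem s ≡ 7 (mod 30). This is exactly s ≡ 7 (mod 30).

The biconditional holds.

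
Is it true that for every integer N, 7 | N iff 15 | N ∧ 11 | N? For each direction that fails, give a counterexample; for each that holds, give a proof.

Forward direction. This fails: take N = 7. Certainly 7 ∣ 7, but 15 ∤ 7.

Converse. This fails: take N = 165. Both 15 ∣ 165 and 11 ∣ 165, yet 165 is not a multiple of 7 (since 165 = 23·7 + 4), so 7 ∤ 165.

Neither implication holds.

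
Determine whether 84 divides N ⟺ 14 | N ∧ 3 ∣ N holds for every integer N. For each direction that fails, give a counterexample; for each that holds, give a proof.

(⇒) holds; (⇐) fails.

[⇒] If 84 ∣ N, write N = 84q. Since 84 = 6·14, N = 14·(6q), so 14 ∣ N; and since 84 = 28·3, N = 3·(28q), so 3 ∣ N.

[⇐] This fails: take N = 42. Both 14 ∣ 42 and 3 ∣ 42, yet 42 is not a multiple of 84 (since 42 = 0·84 + 42), so 84 ∤ 42.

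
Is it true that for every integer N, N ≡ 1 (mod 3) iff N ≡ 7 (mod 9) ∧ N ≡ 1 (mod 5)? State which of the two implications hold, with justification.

Not equivalent: only (⇐) holds.

Forward direction. This fails: N = 1 gives 1 ≡ 1 (mod 3) but 1 ≡ 1 (mod 9), so the conjunction on the right does not hold.

Converse. If N ≡ 7 (mod 9) and N ≡ 1 (mod 5), then by the Chinese remainder theorem N ≡ 16 (mod 45). Since 16 ≡ 1 (mod 3) and 3 ∣ 45, we get N ≡ 1 (mod 3).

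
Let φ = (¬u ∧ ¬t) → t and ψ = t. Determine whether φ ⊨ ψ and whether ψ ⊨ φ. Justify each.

Only the reverse direction holds.

[⇒] This fails. Under u = T, t = F, the left side is true but the right side is false.

[⇐] Assume the antecedent. If u is true, (¬u ∧ ¬t) → t reduces to true regardless of the other variables. If u is false, the antecedent forces (u = F, t = T), and (¬u ∧ ¬t) → t holds there. Either way (¬u ∧ ¬t) → t holds.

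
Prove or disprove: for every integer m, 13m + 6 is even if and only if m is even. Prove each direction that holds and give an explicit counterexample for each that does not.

(⟹) Suppose 13m + 6 is even. Since 13 is odd, 13m and m have the same parity, so 13m + 6 ≡ m + 6 (mod 2). As 6 is even, 13m + 6 is even exactly when m is even. Thus m is even.

(⟸) Conversely, suppose m is even; write m = 2j. Then 13m + 6 = 13·(2j) + 6 = 2·13j + 6, which is even.

Both implications hold.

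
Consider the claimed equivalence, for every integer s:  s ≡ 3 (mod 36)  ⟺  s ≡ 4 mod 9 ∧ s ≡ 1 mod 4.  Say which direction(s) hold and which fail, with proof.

Forward direction. This fails: s = 3 gives 3 ≡ 3 (mod 36) but 3 ≡ 3 (mod 9), so the conjunction on the right does not hold.

Converse. This fails: s = 13 satisfies both congruences on the right (13 ≡ 4 mod 9 and 13 ≡ 1 mod 4) yet 13 ≡ 13 (mod 36), not 3.

Neither implication holds.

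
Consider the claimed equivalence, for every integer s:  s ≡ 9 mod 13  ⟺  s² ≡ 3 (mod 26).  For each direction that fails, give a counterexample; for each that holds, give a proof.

Both directions fail.

(⟹) This fails: take s = 22. Then 22 ≡ 9 (mod 13), but 22² = 484 ≡ 16 (mod 26), not 3.

(⟸) This fails: take s = 17. Then 17² = 289 ≡ 3 (mod 26), yet 17 ≡ 4 (mod 13), not 9.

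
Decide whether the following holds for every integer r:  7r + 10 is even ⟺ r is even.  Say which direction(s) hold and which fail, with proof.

The biconditional holds.

[⇒] Suppose 7r + 10 is even. Since 7 is odd, 7r and r have the same parity, so 7r + 10 ≡ r + 10 (mod 2). As 10 is even, 7r + 10 is even exactly when r is even. Thus r is even.

[⇐] Conversely, suppose r is even; write r = 2j. Then 7r + 10 = 7·(2j) + 10 = 2·7j + 10, which is even.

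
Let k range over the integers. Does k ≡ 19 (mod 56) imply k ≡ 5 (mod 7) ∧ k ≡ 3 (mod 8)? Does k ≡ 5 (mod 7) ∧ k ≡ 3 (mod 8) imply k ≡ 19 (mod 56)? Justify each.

[⇒] Suppose k ≡ 19 (mod 56); write k = 56j + 19. Since 7 ∣ 56, reducing mod 7 gives k ≡ 19 ≡ 5 (mod 7); since 8 ∣ 56, reducing mod 8 gives k ≡ 19 ≡ 3 (mod 8).

[⇐] Conversely, if k ≡ 5 (mod 7) and k ≡ 3 (mod 8), then by the Chinese remainder theorem k ≡ 19 (mod 56). This is exactly k ≡ 19 (mod 56).

Both implications hold.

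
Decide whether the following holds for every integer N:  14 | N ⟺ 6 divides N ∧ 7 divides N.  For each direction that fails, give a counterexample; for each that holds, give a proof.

(⇒) This fails: take N = 14. Certainly 14 ∣ 14, but 6 ∤ 14.

(⇐) Suppose 6 ∣ N and 7 ∣ N. Any common multiple of 6 and 7 is a multiple of their lcm; here gcd(6, 7) = 1, so lcm(6, 7) = 6·7 = 42, so 42 ∣ N. Since 14 ∣ 42, it follows that 14 ∣ N.

(⇒) fails; (⇐) holds.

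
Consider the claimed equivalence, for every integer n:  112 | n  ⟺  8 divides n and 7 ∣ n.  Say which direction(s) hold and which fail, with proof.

(⇒) holds; (⇐) fails.

(⇒) If 112 ∣ n, write n = 112q. Since 112 = 14·8, n = 8·(14q), so 8 ∣ n; and since 112 = 16·7, n = 7·(16q), so 7 ∣ n.

(⇐) This fails: take n = 56. Both 8 ∣ 56 and 7 ∣ 56, yet 56 is not a multiple of 112 (since 56 = 0·112 + 56), so 112 ∤ 56.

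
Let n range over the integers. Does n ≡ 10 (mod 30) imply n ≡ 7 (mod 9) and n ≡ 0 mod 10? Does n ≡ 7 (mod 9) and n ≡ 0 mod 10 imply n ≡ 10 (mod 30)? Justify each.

Only the converse holds.

(⟹) This fails: n = 40 gives 40 ≡ 10 (mod 30) but 40 ≡ 4 (mod 9), so the conjunction on the right does not hold.

(⟸) Conversely, if n ≡ 7 (mod 9) and n ≡ 0 (mod 10), then by the Chinese remainder theorem n ≡ 70 (mod 90). Since 70 ≡ 10 (mod 30) and 30 ∣ 90, we get n ≡ 10 (mod 30).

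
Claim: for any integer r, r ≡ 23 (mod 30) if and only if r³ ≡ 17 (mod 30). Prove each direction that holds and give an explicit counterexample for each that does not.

(⟹) Suppose r ≡ 23 (mod 30). Write r = 30j + 23. Then (30j + 23)³ = 27000j³ + 62100j² + 47610j + 12167 = 30(900j³ + 2070j² + 1587j + 405) + 17, so r³ ≡ 17 (mod 30).

(⟸) Conversely, suppose r³ ≡ 17 (mod 30). The only residue r in {0, …, 29} with r³ ≡ 17 (mod 30) is r = 23, so r ≡ 23 (mod 30).

The biconditional holds.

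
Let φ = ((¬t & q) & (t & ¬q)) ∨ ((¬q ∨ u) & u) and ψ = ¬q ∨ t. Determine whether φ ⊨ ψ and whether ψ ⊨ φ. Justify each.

Forward direction. This fails. Under t = F, u = T, q = T, the left side is true but the right side is false.

Converse. This fails. Under t = F, u = F, q = F, the left side is false but the right side is true.

Neither direction holds.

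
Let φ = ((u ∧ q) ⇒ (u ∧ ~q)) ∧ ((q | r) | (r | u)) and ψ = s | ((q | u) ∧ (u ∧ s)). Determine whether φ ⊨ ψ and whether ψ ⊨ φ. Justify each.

[⇒] This fails. Under s = F, r = T, u = F, q = F, the left side is true but the right side is false.

[⇐] This fails. Under s = T, r = F, u = F, q = F, the left side is false but the right side is true.

Neither implication holds.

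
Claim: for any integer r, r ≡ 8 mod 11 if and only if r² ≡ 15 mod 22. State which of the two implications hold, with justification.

Forward direction. This fails: take r = 8. Then 8 ≡ 8 (mod 11), but 8² = 64 ≡ 20 (mod 22), not 15.

Converse. This fails: take r = 9. Then 9² = 81 ≡ 15 (mod 22), yet 9 ≡ 9 (mod 11), not 8.

Both directions fail.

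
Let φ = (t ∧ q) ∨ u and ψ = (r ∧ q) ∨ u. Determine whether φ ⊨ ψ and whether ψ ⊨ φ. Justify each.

(⇒) fails and (⇐) fails.

(→) This fails. Under r = F, t = T, u = F, q = T, the left side is true but the right side is false.

(←) This fails. Under r = T, t = F, u = F, q = T, the left side is false but the right side is true.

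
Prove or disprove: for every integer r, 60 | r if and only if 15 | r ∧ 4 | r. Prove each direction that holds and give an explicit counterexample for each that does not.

Both implications hold.

Forward direction. If 60 ∣ r, write r = 60q. Since 60 = 4·15, r = 15·(4q), so 15 ∣ r; and since 60 = 15·4, r = 4·(15q), so 4 ∣ r.

Converse. Suppose 15 ∣ r and 4 ∣ r. Any common multiple of 15 and 4 is a multiple of their lcm; here gcd(15, 4) = 1, so lcm(15, 4) = 15·4 = 60, so 60 ∣ r.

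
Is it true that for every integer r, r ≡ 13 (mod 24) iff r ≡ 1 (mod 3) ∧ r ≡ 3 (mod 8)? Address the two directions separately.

[⇒] This fails: r = 13 gives 13 ≡ 13 (mod 24) but 13 ≡ 5 (mod 8), so the conjunction on the right does not hold.

[⇐] This fails: r = 19 satisfies both congruences on the right (19 ≡ 1 mod 3 and 19 ≡ 3 mod 8) yet 19 ≡ 19 (mod 24), not 13.

Neither direction holds.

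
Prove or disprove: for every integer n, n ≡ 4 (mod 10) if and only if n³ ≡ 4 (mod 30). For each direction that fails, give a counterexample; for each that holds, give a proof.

Converse. The residues r modulo 30 with r³ ≡ 4 (mod 30) are exactly {4}, and each is ≡ 4 (mod 10).

Forward direction. This fails: take n = 14. Then 14 ≡ 4 (mod 10), but 14³ = 2744 ≡ 14 (mod 30), not 4.

(⇒) fails; (⇐) holds.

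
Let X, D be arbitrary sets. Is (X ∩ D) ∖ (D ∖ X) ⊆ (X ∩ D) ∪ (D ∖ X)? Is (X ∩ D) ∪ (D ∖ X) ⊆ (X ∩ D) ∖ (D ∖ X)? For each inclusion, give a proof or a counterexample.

(⊆) Let x ∈ (X ∩ D) ∖ (D ∖ X). Then x ∈ X ∩ D, from which x ∈ (X ∩ D) ∪ (D ∖ X).

(⊇) This inclusion fails. Take X = ∅, D = {1}; then 1 ∈ (X ∩ D) ∪ (D ∖ X) but 1 ∉ (X ∩ D) ∖ (D ∖ X).

The sets are not equal: only the forward inclusion holds.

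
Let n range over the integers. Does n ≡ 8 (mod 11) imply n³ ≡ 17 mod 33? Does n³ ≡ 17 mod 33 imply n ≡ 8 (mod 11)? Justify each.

[⇐] The residues r modulo 33 with r³ ≡ 17 (mod 33) are exactly {8}, and each is ≡ 8 (mod 11).

[⇒] This fails: take n = 19. Then 19 ≡ 8 (mod 11), but 19³ = 6859 ≡ 28 (mod 33), not 17.

Only the reverse direction holds.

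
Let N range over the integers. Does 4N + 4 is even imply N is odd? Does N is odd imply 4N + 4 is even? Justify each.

(→) This fails: take N = 6. Then 4N + 4 = 28, which is even, yet N = 6 is even, not odd.

(←) Suppose N is odd. Since 4 is even, 4N is even for every N, so 4N + 4 has the same parity as 4, which is even. Hence 4N + 4 is even.

(⇒) fails; (⇐) holds.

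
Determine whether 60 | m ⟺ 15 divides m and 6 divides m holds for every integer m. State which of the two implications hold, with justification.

(⟹) If 60 ∣ m, write m = 60q. Since 60 = 4·15, m = 15·(4q), so 15 ∣ m; and since 60 = 10·6, m = 6·(10q), so 6 ∣ m.

(⟸) This fails: take m = 30. Both 15 ∣ 30 and 6 ∣ 30, yet 30 is not a multiple of 60 (since 30 = 0·60 + 30), so 60 ∤ 30.

Not equivalent: only (⇒) holds.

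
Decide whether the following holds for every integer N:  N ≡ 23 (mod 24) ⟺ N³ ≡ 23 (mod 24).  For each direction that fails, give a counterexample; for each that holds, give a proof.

(⇒) Suppose N ≡ 23 (mod 24). Write N = 24j + 23. Then (24j + 23)³ = 13824j³ + 39744j² + 38088j + 12167 = 24(576j³ + 1656j² + 1587j + 506) + 23, so N³ ≡ 23 (mod 24).

(⇐) Conversely, suppose N³ ≡ 23 (mod 24). The only residue r in {0, …, 23} with r³ ≡ 23 (mod 24) is r = 23, so N ≡ 23 (mod 24).

The biconditional holds.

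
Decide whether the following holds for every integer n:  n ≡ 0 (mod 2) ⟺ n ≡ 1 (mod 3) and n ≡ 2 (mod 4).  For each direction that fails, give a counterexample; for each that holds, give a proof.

Not equivalent: only (⇐) holds.

(⟹) This fails: n = 0 gives 0 ≡ 0 (mod 2) but 0 ≡ 0 (mod 3), so the conjunction on the right does not hold.

(⟸) Conversely, if n ≡ 1 (mod 3) and n ≡ 2 (mod 4), then by the Chinese remainder theorem n ≡ 10 (mod 12). Since 10 ≡ 0 (mod 2) and 2 ∣ 12, we get n ≡ 0 (mod 2).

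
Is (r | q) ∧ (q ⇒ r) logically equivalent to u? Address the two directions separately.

Neither direction holds.

(→) This fails. Under u = F, q = F, r = T, the left side is true but the right side is false.

(←) This fails. Under u = T, q = F, r = F, the left side is false but the right side is true.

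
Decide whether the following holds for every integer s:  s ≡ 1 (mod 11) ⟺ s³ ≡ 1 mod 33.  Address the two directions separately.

(→) This fails: take s = 12. Then 12 ≡ 1 (mod 11), but 12³ = 1728 ≡ 12 (mod 33), not 1.

(←) Conversely, the residues r modulo 33 with r³ ≡ 1 (mod 33) are exactly {1}, and each is ≡ 1 (mod 11).

Only the converse holds.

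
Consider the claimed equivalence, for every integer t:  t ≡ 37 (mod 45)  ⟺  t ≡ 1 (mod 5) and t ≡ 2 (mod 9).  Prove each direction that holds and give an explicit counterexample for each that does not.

(⇒) fails and (⇐) fails.

[⇒] This fails: t = 37 gives 37 ≡ 37 (mod 45) but 37 ≡ 2 (mod 5), so the conjunction on the right does not hold.

[⇐] This fails: t = 11 satisfies both congruences on the right (11 ≡ 1 mod 5 and 11 ≡ 2 mod 9) yet 11 ≡ 11 (mod 45), not 37.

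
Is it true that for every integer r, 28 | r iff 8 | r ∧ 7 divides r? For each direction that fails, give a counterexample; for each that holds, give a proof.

(⇒) fails; (⇐) holds.

[⇐] Suppose 8 ∣ r and 7 ∣ r. Any common multiple of 8 and 7 is a multiple of their lcm; here gcd(8, 7) = 1, so lcm(8, 7) = 8·7 = 56, so 56 ∣ r. Since 28 ∣ 56, it follows that 28 ∣ r.

[⇒] This fails: take r = 28. Certainly 28 ∣ 28, but 8 ∤ 28.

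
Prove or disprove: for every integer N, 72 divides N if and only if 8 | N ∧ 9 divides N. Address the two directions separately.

(⟸) Suppose 8 ∣ N and 9 ∣ N. Any common multiple of 8 and 9 is a multiple of their lcm; here gcd(8, 9) = 1, so lcm(8, 9) = 8·9 = 72, so 72 ∣ N.

(⟹) If 72 ∣ N, write N = 72q. Since 72 = 9·8, N = 8·(9q), so 8 ∣ N; and since 72 = 8·9, N = 9·(8q), so 9 ∣ N.

Both directions hold.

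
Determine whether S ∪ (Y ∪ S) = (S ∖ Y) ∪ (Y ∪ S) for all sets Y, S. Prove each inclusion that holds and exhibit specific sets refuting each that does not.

The two sets are equal.

Reverse inclusion. Let x ∈ (S ∖ Y) ∪ (Y ∪ S). Then either x ∈ Y and x ∉ S; or x ∈ S and x ∉ Y; or x ∈ Y ∩ S. In each case x ∈ S ∪ (Y ∪ S), so (S ∖ Y) ∪ (Y ∪ S) ⊆ S ∪ (Y ∪ S).

Forward inclusion. Let x ∈ S ∪ (Y ∪ S). Then either x ∈ Y and x ∉ S; or x ∈ S and x ∉ Y; or x ∈ Y ∩ S. In each case x ∈ (S ∖ Y) ∪ (Y ∪ S), so S ∪ (Y ∪ S) ⊆ (S ∖ Y) ∪ (Y ∪ S).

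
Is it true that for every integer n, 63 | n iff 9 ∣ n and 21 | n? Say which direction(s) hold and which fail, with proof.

Both directions hold; the statement is true.

[⇐] Suppose 9 ∣ n and 21 ∣ n. Any common multiple of 9 and 21 is a multiple of their lcm; here lcm(9, 21) = 9·21/gcd(9, 21) = 189/3 = 63, so 63 ∣ n.

[⇒] If 63 ∣ n, write n = 63q. Since 63 = 7·9, n = 9·(7q), so 9 ∣ n; and since 63 = 3·21, n = 21·(3q), so 21 ∣ n.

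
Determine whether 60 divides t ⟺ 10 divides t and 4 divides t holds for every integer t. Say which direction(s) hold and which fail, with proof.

Only the forward implication holds.

Forward direction. If 60 ∣ t, write t = 60q. Since 60 = 6·10, t = 10·(6q), so 10 ∣ t; and since 60 = 15·4, t = 4·(15q), so 4 ∣ t.

Converse. This fails: take t = 20. Both 10 ∣ 20 and 4 ∣ 20, yet 20 is not a multiple of 60 (since 20 = 0·60 + 20), so 60 ∤ 20.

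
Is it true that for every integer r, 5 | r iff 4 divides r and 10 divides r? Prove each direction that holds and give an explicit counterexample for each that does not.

Forward direction. This fails: take r = 5. Certainly 5 ∣ 5, but 4 ∤ 5.

Converse. Suppose 4 ∣ r and 10 ∣ r. Any common multiple of 4 and 10 is a multiple of their lcm; here lcm(4, 10) = 4·10/gcd(4, 10) = 40/2 = 20, so 20 ∣ r. Since 5 ∣ 20, it follows that 5 ∣ r.

Only the reverse direction holds.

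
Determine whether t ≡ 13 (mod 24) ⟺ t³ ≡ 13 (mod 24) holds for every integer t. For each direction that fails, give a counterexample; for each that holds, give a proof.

The biconditional holds.

[⇐] Suppose t³ ≡ 13 (mod 24). The only residue r in {0, …, 23} with r³ ≡ 13 (mod 24) is r = 13, so t ≡ 13 (mod 24).

[⇒] Suppose t ≡ 13 (mod 24). Write t = 24j + 13. Then (24j + 13)³ = 13824j³ + 22464j² + 12168j + 2197 = 24(576j³ + 936j² + 507j + 91) + 13, so t³ ≡ 13 (mod 24).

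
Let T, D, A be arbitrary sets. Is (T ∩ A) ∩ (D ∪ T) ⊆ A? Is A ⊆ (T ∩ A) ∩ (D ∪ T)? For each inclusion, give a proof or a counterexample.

Only the forward inclusion holds.

(⊆) Let x ∈ (T ∩ A) ∩ (D ∪ T). Then either x ∈ T ∩ A and x ∉ D; or x ∈ T ∩ D ∩ A. In each case x ∈ A, so (T ∩ A) ∩ (D ∪ T) ⊆ A.

(⊇) This inclusion fails. Take T = ∅, D = ∅, A = {1}; then 1 ∈ A but 1 ∉ (T ∩ A) ∩ (D ∪ T).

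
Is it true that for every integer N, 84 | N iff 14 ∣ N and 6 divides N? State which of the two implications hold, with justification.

The forward direction holds; the converse fails.

(→) If 84 ∣ N, write N = 84q. Since 84 = 6·14, N = 14·(6q), so 14 ∣ N; and since 84 = 14·6, N = 6·(14q), so 6 ∣ N.

(←) This fails: take N = 42. Both 14 ∣ 42 and 6 ∣ 42, yet 42 is not a multiple of 84 (since 42 = 0·84 + 42), so 84 ∤ 42.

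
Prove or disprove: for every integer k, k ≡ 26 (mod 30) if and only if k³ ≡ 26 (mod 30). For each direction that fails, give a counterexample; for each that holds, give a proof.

Both implications hold.

(⇐) Suppose k³ ≡ 26 (mod 30). The only residue r in {0, …, 29} with r³ ≡ 26 (mod 30) is r = 26, so k ≡ 26 (mod 30).

(⇒) Suppose k ≡ 26 (mod 30). Write k = 30j + 26. Then (30j + 26)³ = 27000j³ + 70200j² + 60840j + 17576 = 30(900j³ + 2340j² + 2028j + 585) + 26, so k³ ≡ 26 (mod 30).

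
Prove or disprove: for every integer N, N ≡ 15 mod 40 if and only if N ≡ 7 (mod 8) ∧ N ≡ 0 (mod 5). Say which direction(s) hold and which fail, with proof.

Both directions hold; the statement is true.

(⇐) If N ≡ 7 (mod 8) and N ≡ 0 (mod 5), then by the Chinese remainder theorem N ≡ 15 (mod 40). This is exactly N ≡ 15 (mod 40).

(⇒) Suppose N ≡ 15 (mod 40); write N = 40j + 15. Since 8 ∣ 40, reducing mod 8 gives N ≡ 15 ≡ 7 (mod 8); since 5 ∣ 40, reducing mod 5 gives N ≡ 15 ≡ 0 (mod 5).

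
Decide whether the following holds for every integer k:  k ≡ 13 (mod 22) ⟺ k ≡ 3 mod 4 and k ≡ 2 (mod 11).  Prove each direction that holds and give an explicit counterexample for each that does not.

(⇒) fails; (⇐) holds.

Forward direction. This fails: k = 13 gives 13 ≡ 13 (mod 22) but 13 ≡ 1 (mod 4), so the conjunction on the right does not hold.

Converse. If k ≡ 3 (mod 4) and k ≡ 2 (mod 11), then by the Chinese remainder theorem k ≡ 35 (mod 44). Since 35 ≡ 13 (mod 22) and 22 ∣ 44, we get k ≡ 13 (mod 22).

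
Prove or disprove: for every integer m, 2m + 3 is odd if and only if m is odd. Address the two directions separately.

The forward direction fails; the converse holds.

[⇒] This fails: take m = 4. Then 2m + 3 = 11, which is odd, yet m = 4 is even, not odd.

[⇐] Suppose m is odd. Since 2 is even, 2m is even for every m, so 2m + 3 has the same parity as 3, which is odd. Hence 2m + 3 is odd.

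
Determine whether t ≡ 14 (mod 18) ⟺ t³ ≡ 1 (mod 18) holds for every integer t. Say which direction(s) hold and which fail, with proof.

Both directions fail.

[⇒] This fails: take t = 14. Then 14 ≡ 14 (mod 18), but 14³ = 2744 ≡ 8 (mod 18), not 1.

[⇐] This fails: take t = 1. Then 1³ = 1 ≡ 1 (mod 18), yet 1 ≡ 1 (mod 18), not 14.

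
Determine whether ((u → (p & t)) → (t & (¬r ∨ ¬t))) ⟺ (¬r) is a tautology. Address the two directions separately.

[⇒] This fails. Under t = F, p = F, r = T, u = T, the left side is true but the right side is false.

[⇐] This fails. Under t = F, p = F, r = F, u = F, the left side is false but the right side is true.

Neither implication holds.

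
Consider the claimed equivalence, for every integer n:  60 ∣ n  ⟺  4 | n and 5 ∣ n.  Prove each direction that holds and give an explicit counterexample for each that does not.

The forward direction holds; the converse fails.

[⇒] If 60 ∣ n, write n = 60q. Since 60 = 15·4, n = 4·(15q), so 4 ∣ n; and since 60 = 12·5, n = 5·(12q), so 5 ∣ n.

[⇐] This fails: take n = 20. Both 4 ∣ 20 and 5 ∣ 20, yet 20 is not a multiple of 60 (since 20 = 0·60 + 20), so 60 ∤ 20.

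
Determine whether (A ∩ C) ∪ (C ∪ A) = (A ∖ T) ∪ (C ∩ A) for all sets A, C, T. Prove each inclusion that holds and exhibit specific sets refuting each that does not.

(⊆) fails; (⊇) holds.

(⟹) This inclusion fails. Take A = ∅, C = {1}, T = ∅; then 1 ∈ (A ∩ C) ∪ (C ∪ A) but 1 ∉ (A ∖ T) ∪ (C ∩ A).

(⟸) Let x ∈ (A ∖ T) ∪ (C ∩ A). Then either x ∈ A and x ∉ C, T; or x ∈ A ∩ C and x ∉ T; or x ∈ A ∩ C ∩ T. In each case x ∈ (A ∩ C) ∪ (C ∪ A), so (A ∖ T) ∪ (C ∩ A) ⊆ (A ∩ C) ∪ (C ∪ A).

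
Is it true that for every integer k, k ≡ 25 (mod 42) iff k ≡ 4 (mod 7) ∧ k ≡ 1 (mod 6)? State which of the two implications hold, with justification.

The biconditional holds.

[⇒] Suppose k ≡ 25 (mod 42); write k = 42j + 25. Since 7 ∣ 42, reducing mod 7 gives k ≡ 25 ≡ 4 (mod 7); since 6 ∣ 42, reducing mod 6 gives k ≡ 25 ≡ 1 (mod 6).

[⇐] Conversely, if k ≡ 4 (mod 7) and k ≡ 1 (mod 6), then by the Chinese remainder theorem k ≡ 25 (mod 42). This is exactly k ≡ 25 (mod 42).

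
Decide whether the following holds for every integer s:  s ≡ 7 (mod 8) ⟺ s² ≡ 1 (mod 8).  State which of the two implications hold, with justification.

(⇐) This fails: take s = 1. Then 1² = 1 ≡ 1 (mod 8), yet 1 ≡ 1 (mod 8), not 7.

(⇒) Suppose s ≡ 7 (mod 8). Write s = 8j + 7. Then (8j + 7)² = 64j² + 112j + 49 = 8(8j² + 14j + 6) + 1, so s² ≡ 1 (mod 8).

Only the forward direction holds.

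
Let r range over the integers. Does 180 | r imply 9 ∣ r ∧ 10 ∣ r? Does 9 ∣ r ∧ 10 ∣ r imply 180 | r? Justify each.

Only the forward direction holds.

Forward direction. If 180 ∣ r, write r = 180q. Since 180 = 20·9, r = 9·(20q), so 9 ∣ r; and since 180 = 18·10, r = 10·(18q), so 10 ∣ r.

Converse. This fails: take r = 90. Both 9 ∣ 90 and 10 ∣ 90, yet 90 is not a multiple of 180 (since 90 = 0·180 + 90), so 180 ∤ 90.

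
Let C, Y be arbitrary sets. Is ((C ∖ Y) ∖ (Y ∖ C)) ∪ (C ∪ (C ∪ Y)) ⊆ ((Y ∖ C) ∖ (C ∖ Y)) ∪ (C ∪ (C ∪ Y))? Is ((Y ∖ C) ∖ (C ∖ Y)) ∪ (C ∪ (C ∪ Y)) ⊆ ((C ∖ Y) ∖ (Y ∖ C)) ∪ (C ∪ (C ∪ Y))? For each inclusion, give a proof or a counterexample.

(⊇) Let x ∈ ((Y ∖ C) ∖ (C ∖ Y)) ∪ (C ∪ (C ∪ Y)). Then either x ∈ C and x ∉ Y; or x ∈ Y and x ∉ C; or x ∈ C ∩ Y. In each case x ∈ ((C ∖ Y) ∖ (Y ∖ C)) ∪ (C ∪ (C ∪ Y)), so ((Y ∖ C) ∖ (C ∖ Y)) ∪ (C ∪ (C ∪ Y)) ⊆ ((C ∖ Y) ∖ (Y ∖ C)) ∪ (C ∪ (C ∪ Y)).

(⊆) Let x ∈ ((C ∖ Y) ∖ (Y ∖ C)) ∪ (C ∪ (C ∪ Y)). Then either x ∈ C and x ∉ Y; or x ∈ Y and x ∉ C; or x ∈ C ∩ Y. In each case x ∈ ((Y ∖ C) ∖ (C ∖ Y)) ∪ (C ∪ (C ∪ Y)), so ((C ∖ Y) ∖ (Y ∖ C)) ∪ (C ∪ (C ∪ Y)) ⊆ ((Y ∖ C) ∖ (C ∖ Y)) ∪ (C ∪ (C ∪ Y)).

Both inclusions hold.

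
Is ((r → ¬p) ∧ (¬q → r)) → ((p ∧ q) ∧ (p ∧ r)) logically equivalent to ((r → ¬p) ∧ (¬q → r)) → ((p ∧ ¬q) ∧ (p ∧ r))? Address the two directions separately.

Both directions hold.

Forward direction. Assume the antecedent. If r is true, the antecedent forces (r = T, q = F, p = T) or (r = T, q = T, p = T), and the consequent holds there. If r is false, the antecedent forces (r = F, q = F, p = F) or (r = F, q = F, p = T), and the consequent holds there. Either way the consequent holds.

Converse. Assume the antecedent. If r is true, the antecedent forces (r = T, q = F, p = T) or (r = T, q = T, p = T), and the consequent holds there. If r is false, the antecedent forces (r = F, q = F, p = F) or (r = F, q = F, p = T), and the consequent holds there. Either way the consequent holds.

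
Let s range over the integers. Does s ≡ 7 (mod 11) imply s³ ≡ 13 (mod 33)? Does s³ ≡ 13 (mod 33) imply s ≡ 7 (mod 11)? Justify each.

(⇒) fails; (⇐) holds.

(→) This fails: take s = 18. Then 18 ≡ 7 (mod 11), but 18³ = 5832 ≡ 24 (mod 33), not 13.

(←) Conversely, the residues r modulo 33 with r³ ≡ 13 (mod 33) are exactly {7}, and each is ≡ 7 (mod 11).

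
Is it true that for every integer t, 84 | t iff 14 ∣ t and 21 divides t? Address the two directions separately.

Only the forward direction holds.

(←) This fails: take t = 42. Both 14 ∣ 42 and 21 ∣ 42, yet 42 is not a multiple of 84 (since 42 = 0·84 + 42), so 84 ∤ 42.

(→) If 84 ∣ t, write t = 84q. Since 84 = 6·14, t = 14·(6q), so 14 ∣ t; and since 84 = 4·21, t = 21·(4q), so 21 ∣ t.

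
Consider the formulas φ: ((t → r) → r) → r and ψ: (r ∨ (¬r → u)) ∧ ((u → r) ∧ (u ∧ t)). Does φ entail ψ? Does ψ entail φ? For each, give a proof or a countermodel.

Not equivalent: only (⇐) holds.

[⇒] This fails. Under t = F, r = F, u = F, the left side is true but the right side is false.

[⇐] Assume the antecedent. If t is true, the antecedent forces (t = T, r = T, u = T), and ((t → r) → r) → r holds there. If t is false, the antecedent cannot hold. Either way ((t → r) → r) → r holds.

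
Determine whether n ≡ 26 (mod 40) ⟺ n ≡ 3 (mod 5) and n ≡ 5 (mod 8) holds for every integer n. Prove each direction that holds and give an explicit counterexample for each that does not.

Both directions fail.

Forward direction. This fails: n = 26 gives 26 ≡ 26 (mod 40) but 26 ≡ 1 (mod 5), so the conjunction on the right does not hold.

Converse. This fails: n = 13 satisfies both congruences on the right (13 ≡ 3 mod 5 and 13 ≡ 5 mod 8) yet 13 ≡ 13 (mod 40), not 26.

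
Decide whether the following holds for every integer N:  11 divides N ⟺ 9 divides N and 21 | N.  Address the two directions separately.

Neither implication holds.

Forward direction. This fails: take N = 11. Certainly 11 ∣ 11, but 9 ∤ 11.

Converse. This fails: take N = 63. Both 9 ∣ 63 and 21 ∣ 63, yet 63 is not a multiple of 11 (since 63 = 5·11 + 8), so 11 ∤ 63.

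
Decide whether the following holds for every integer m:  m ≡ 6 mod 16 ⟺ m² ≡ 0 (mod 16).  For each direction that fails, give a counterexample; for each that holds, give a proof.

(⇒) This fails: take m = 6. Then 6 ≡ 6 (mod 16), but 6² = 36 ≡ 4 (mod 16), not 0.

(⇐) This fails: take m = 0. Then 0² = 0 ≡ 0 (mod 16), yet 0 ≡ 0 (mod 16), not 6.

Neither direction holds.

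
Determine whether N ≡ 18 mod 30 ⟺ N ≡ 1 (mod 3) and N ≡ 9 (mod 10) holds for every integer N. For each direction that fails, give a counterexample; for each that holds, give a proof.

Neither direction holds.

(⟹) This fails: N = 18 gives 18 ≡ 18 (mod 30) but 18 ≡ 0 (mod 3), so the conjunction on the right does not hold.

(⟸) This fails: N = 19 satisfies both congruences on the right (19 ≡ 1 mod 3 and 19 ≡ 9 mod 10) yet 19 ≡ 19 (mod 30), not 18.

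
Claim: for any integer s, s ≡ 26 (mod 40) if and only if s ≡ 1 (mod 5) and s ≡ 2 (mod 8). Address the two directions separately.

Equivalent; both directions hold.

(⟹) Suppose s ≡ 26 (mod 40); write s = 40j + 26. Since 5 ∣ 40, reducing mod 5 gives s ≡ 26 ≡ 1 (mod 5); since 8 ∣ 40, reducing mod 8 gives s ≡ 26 ≡ 2 (mod 8).

(⟸) Conversely, if s ≡ 1 (mod 5) and s ≡ 2 (mod 8), then by the Chinese remainder theorem s ≡ 26 (mod 40). This is exactly s ≡ 26 (mod 40).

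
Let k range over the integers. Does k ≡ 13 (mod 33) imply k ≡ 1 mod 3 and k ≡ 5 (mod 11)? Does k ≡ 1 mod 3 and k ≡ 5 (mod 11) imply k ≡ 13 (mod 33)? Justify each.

Neither direction holds.

(⟹) This fails: k = 13 gives 13 ≡ 13 (mod 33) but 13 ≡ 2 (mod 11), so the conjunction on the right does not hold.

(⟸) This fails: k = 16 satisfies both congruences on the right (16 ≡ 1 mod 3 and 16 ≡ 5 mod 11) yet 16 ≡ 16 (mod 33), not 13.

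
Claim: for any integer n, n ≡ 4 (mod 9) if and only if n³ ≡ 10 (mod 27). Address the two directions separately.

The biconditional holds.

Converse. The residues r modulo 27 with r³ ≡ 10 (mod 27) are exactly {4, 13, 22}, and each is ≡ 4 (mod 9).

Forward direction. Suppose n ≡ 4 (mod 9). Working modulo 27, n ∈ {4, 13, 22}; for each such r, r³ ≡ 10 (mod 27).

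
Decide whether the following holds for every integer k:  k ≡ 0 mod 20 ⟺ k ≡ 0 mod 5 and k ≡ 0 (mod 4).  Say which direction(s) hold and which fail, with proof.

Equivalent; both directions hold.

(→) Suppose k ≡ 0 (mod 20); write k = 20j + 0. Since 5 ∣ 20, reducing mod 5 gives k ≡ 0 (mod 5); since 4 ∣ 20, reducing mod 4 gives k ≡ 0 (mod 4).

(←) Conversely, if k ≡ 0 (mod 5) and k ≡ 0 (mod 4), then by the Chinese remainder theorem k ≡ 0 (mod 20). This is exactly k ≡ 0 (mod 20).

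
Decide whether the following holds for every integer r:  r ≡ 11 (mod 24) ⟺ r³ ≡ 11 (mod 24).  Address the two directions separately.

Equivalent; both directions hold.

Forward direction. Suppose r ≡ 11 (mod 24). Write r = 24j + 11. Then (24j + 11)³ = 13824j³ + 19008j² + 8712j + 1331 = 24(576j³ + 792j² + 363j + 55) + 11, so r³ ≡ 11 (mod 24).

Converse. Suppose r³ ≡ 11 (mod 24). The only residue r in {0, …, 23} with r³ ≡ 11 (mod 24) is r = 11, so r ≡ 11 (mod 24).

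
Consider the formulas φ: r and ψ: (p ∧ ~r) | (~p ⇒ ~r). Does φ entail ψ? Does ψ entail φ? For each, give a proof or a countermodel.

Forward direction. This fails. Under p = F, r = T, the left side is true but the right side is false.

Converse. This fails. Under p = F, r = F, the left side is false but the right side is true.

Neither direction holds.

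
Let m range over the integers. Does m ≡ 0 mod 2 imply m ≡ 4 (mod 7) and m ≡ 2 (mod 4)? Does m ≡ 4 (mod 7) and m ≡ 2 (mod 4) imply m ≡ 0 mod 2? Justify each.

Only the reverse direction holds.

[⇐] If m ≡ 4 (mod 7) and m ≡ 2 (mod 4), then by the Chinese remainder theorem m ≡ 18 (mod 28). Since 18 ≡ 0 (mod 2) and 2 ∣ 28, we get m ≡ 0 (mod 2).

[⇒] This fails: m = 0 gives 0 ≡ 0 (mod 2) but 0 ≡ 0 (mod 7), so the conjunction on the right does not hold.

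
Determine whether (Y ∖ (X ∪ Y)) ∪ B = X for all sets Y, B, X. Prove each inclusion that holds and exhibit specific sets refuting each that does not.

Both inclusions fail.

(⊆) This inclusion fails. Take Y = ∅, B = {1}, X = ∅; then 1 ∈ (Y ∖ (X ∪ Y)) ∪ B but 1 ∉ X.

(⊇) This inclusion fails. Take Y = ∅, B = ∅, X = {1}; then 1 ∈ X but 1 ∉ (Y ∖ (X ∪ Y)) ∪ B.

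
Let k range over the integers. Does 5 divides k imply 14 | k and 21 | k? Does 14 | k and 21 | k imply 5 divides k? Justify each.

Neither direction holds.

(⟹) This fails: take k = 5. Certainly 5 ∣ 5, but 14 ∤ 5.

(⟸) This fails: take k = 42. Both 14 ∣ 42 and 21 ∣ 42, yet 42 is not a multiple of 5 (since 42 = 8·5 + 2), so 5 ∤ 42.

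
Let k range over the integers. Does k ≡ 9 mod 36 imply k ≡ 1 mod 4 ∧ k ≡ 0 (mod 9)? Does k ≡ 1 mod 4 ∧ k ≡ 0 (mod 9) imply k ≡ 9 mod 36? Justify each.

[⇐] If k ≡ 1 (mod 4) and k ≡ 0 (mod 9), then by the Chinese remainder theorem k ≡ 9 (mod 36). This is exactly k ≡ 9 (mod 36).

[⇒] Suppose k ≡ 9 (mod 36); write k = 36j + 9. Since 4 ∣ 36, reducing mod 4 gives k ≡ 9 ≡ 1 (mod 4); since 9 ∣ 36, reducing mod 9 gives k ≡ 9 ≡ 0 (mod 9).

Both directions hold.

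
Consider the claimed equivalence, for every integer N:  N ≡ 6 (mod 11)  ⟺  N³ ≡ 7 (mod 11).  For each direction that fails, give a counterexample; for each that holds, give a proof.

The biconditional holds.

Converse. Suppose N³ ≡ 7 (mod 11). The only residue r in {0, …, 10} with r³ ≡ 7 (mod 11) is r = 6, so N ≡ 6 (mod 11).

Forward direction. Suppose N ≡ 6 (mod 11). Write N = 11j + 6. Then (11j + 6)³ = 1331j³ + 2178j² + 1188j + 216 = 11(121j³ + 198j² + 108j + 19) + 7, so N³ ≡ 7 (mod 11).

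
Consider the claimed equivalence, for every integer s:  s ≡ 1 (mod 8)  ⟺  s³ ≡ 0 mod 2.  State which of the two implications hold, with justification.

Forward direction. This fails: take s = 1. Then 1 ≡ 1 (mod 8), but 1³ = 1 ≡ 1 (mod 2), not 0.

Converse. This fails: take s = 0. Then 0³ = 0 ≡ 0 (mod 2), yet 0 ≡ 0 (mod 8), not 1.

Both directions fail.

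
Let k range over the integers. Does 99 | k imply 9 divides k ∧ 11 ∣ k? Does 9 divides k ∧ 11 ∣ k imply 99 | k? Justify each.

(⇒) If 99 ∣ k, write k = 99q. Since 99 = 11·9, k = 9·(11q), so 9 ∣ k; and since 99 = 9·11, k = 11·(9q), so 11 ∣ k.

(⇐) Suppose 9 ∣ k and 11 ∣ k. Any common multiple of 9 and 11 is a multiple of their lcm; here gcd(9, 11) = 1, so lcm(9, 11) = 9·11 = 99, so 99 ∣ k.

Equivalent; both directions hold.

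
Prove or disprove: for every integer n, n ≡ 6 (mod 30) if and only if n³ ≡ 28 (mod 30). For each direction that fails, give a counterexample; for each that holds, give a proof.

(→) This fails: take n = 6. Then 6 ≡ 6 (mod 30), but 6³ = 216 ≡ 6 (mod 30), not 28.

(←) This fails: take n = 22. Then 22³ = 10648 ≡ 28 (mod 30), yet 22 ≡ 22 (mod 30), not 6.

Neither direction holds.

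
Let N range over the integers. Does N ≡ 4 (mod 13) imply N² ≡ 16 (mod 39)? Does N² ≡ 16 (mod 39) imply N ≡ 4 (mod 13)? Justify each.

Neither implication holds.

(⟹) This fails: take N = 30. Then 30 ≡ 4 (mod 13), but 30² = 900 ≡ 3 (mod 39), not 16.

(⟸) This fails: take N = 22. Then 22² = 484 ≡ 16 (mod 39), yet 22 ≡ 9 (mod 13), not 4.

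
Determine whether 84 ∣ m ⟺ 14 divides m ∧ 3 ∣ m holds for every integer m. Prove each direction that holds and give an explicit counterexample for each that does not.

Only the forward implication holds.

(⟹) If 84 ∣ m, write m = 84q. Since 84 = 6·14, m = 14·(6q), so 14 ∣ m; and since 84 = 28·3, m = 3·(28q), so 3 ∣ m.

(⟸) This fails: take m = 42. Both 14 ∣ 42 and 3 ∣ 42, yet 42 is not a multiple of 84 (since 42 = 0·84 + 42), so 84 ∤ 42.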